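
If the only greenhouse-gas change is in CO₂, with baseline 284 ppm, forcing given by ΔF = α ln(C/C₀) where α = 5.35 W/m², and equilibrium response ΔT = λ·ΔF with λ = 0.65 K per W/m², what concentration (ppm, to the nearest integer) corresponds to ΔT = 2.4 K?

Required forcing: ΔF = ΔT/λ = 2.4/0.65 = 3.6923 W/m².
Then ln(C/284) = ΔF/5.35 = 3.6923/5.35 = 0.69015.
So C = 284 × e^0.69015 = 284 × 1.99401 = 566.30 ppm.

C ≈ 566 ppm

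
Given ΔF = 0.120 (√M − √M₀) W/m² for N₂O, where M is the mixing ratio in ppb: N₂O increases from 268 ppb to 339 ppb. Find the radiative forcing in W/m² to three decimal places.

N₂O: 0.120 × (√339 − √268) = 0.120 × (18.4120 − 16.3707) = 0.120 × 2.0413 = 0.2450 W/m².

ΔF = 0.245 W/m²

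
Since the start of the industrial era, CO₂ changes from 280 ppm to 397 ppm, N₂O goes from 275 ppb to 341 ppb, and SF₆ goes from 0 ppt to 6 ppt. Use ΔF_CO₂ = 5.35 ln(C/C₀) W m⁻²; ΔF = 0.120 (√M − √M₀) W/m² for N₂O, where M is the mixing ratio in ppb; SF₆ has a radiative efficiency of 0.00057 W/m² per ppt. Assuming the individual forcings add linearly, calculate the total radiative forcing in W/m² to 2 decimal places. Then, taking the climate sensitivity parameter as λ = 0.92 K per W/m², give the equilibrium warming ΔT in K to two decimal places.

CO₂: 5.35 × ln(397/280) = 5.35 × ln(1.41786) = 5.35 × 0.34915 = 1.8680 W/m².
N₂O: 0.120 × (√341 − √275) = 0.120 × (18.4662 − 16.5831) = 0.120 × 1.8831 = 0.2260 W/m².
SF₆: ΔF = 0.00057 × (6 − 0) = 0.00057 × 6 = 0.0034 W/m².
Total ΔF = 1.8680 + 0.2260 + 0.0034 = 2.0974 W/m².
ΔT = λ ΔF = 0.92 × 2.10 = 1.9320 K.

ΔF = 2.10 W/m²; ΔT = 1.93 K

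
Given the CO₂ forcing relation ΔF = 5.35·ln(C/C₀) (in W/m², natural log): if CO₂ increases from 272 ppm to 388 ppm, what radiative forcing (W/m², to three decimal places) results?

ΔF = 1.900 W/m²

CO₂: 5.35 × ln(388/272) = 5.35 × ln(1.42647) = 5.35 × 0.35520 = 1.9003 W/m².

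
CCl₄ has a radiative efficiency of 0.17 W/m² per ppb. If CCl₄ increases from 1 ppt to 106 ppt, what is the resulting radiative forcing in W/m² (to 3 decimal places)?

CCl₄: Δ = 106 − 1 = 105 ppt = 0.105 ppb; ΔF = 0.17 × 0.105 = 0.0179 W/m².

ΔF = 0.018 W/m²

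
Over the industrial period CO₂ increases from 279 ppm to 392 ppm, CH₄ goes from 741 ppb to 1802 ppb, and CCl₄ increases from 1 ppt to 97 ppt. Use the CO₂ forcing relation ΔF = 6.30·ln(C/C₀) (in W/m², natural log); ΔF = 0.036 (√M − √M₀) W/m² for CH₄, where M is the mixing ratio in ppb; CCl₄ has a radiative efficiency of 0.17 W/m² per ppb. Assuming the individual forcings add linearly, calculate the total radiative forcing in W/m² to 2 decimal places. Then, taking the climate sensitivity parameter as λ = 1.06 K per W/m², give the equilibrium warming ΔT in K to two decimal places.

ΔF = 2.71 W/m²; ΔT = 2.87 K

CO₂: 6.30 × ln(392/279) = 6.30 × ln(1.40502) = 6.30 × 0.34005 = 2.1423 W/m².
CH₄: 0.036 × (√1802 − √741) = 0.036 × (42.4500 − 27.2213) = 0.036 × 15.2287 = 0.5482 W/m².
CCl₄: Δ = 97 − 1 = 96 ppt = 0.096 ppb; ΔF = 0.17 × 0.096 = 0.0163 W/m².
Total ΔF = 2.1423 + 0.5482 + 0.0163 = 2.7068 W/m².
ΔT = λ ΔF = 1.06 × 2.71 = 2.8726 K.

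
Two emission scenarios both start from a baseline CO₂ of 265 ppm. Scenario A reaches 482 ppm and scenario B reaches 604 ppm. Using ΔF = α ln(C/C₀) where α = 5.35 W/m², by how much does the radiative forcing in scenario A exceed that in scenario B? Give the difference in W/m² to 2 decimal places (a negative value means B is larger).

ΔF_A − ΔF_B = -1.21 W/m²

ΔF_A = 5.35 ln(482/265) = 5.35 × 0.59821 = 3.2004 W/m².
ΔF_B = 5.35 ln(604/265) = 5.35 × 0.82384 = 4.4075 W/m².
Difference: 3.2004 − 4.4075 = -1.2071 W/m².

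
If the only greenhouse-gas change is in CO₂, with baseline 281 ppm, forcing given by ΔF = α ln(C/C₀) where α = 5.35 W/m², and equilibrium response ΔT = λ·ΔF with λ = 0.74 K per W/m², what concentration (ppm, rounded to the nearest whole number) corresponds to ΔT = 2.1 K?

Required forcing: ΔF = ΔT/λ = 2.1/0.74 = 2.8378 W/m².
Then ln(C/281) = ΔF/5.35 = 2.8378/5.35 = 0.53043.
So C = 281 × e^0.53043 = 281 × 1.69966 = 477.60 ppm.

C ≈ 478 ppm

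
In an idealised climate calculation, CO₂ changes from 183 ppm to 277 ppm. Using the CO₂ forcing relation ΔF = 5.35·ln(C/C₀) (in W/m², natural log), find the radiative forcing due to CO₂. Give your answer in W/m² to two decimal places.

CO₂: 5.35 × ln(277/183) = 5.35 × ln(1.51366) = 5.35 × 0.41453 = 2.2177 W/m².

ΔF = 2.22 W/m²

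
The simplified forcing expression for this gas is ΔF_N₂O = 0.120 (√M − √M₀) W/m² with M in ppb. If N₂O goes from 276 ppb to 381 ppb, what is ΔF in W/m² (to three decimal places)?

N₂O: 0.120 × (√381 − √276) = 0.120 × (19.5192 − 16.6132) = 0.120 × 2.9060 = 0.3487 W/m².

ΔF = 0.349 W/m²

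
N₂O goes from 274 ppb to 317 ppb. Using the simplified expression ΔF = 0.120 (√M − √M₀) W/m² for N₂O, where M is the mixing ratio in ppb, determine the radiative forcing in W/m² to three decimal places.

ΔF = 0.150 W/m²

N₂O: 0.120 × (√317 − √274) = 0.120 × (17.8045 − 16.5529) = 0.120 × 1.2516 = 0.1502 W/m².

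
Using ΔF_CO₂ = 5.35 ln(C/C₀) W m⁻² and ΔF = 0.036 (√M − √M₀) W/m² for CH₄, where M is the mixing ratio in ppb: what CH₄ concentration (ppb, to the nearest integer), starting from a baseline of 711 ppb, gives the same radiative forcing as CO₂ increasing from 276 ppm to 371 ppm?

M ≈ 4988 ppb

CO₂ forcing: 5.35 × ln(371/276) = 5.35 × 0.295801 = 1.58254 W/m².
Set 0.036(√M − √711) = 1.58254: √M = 1.58254/0.036 + √711 = 43.9594 + 26.6646 = 70.6240.
M = (70.6240)² = 4987.75 ppb.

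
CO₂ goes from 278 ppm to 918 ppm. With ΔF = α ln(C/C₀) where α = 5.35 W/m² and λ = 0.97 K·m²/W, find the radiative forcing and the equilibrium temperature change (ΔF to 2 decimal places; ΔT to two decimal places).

CO₂: 5.35 × ln(918/278) = 5.35 × ln(3.30216) = 5.35 × 1.19458 = 6.3910 W/m².
ΔT = λ ΔF = 0.97 × 6.39 = 6.1983 K.

ΔF = 6.39 W/m²; ΔT = 6.20 K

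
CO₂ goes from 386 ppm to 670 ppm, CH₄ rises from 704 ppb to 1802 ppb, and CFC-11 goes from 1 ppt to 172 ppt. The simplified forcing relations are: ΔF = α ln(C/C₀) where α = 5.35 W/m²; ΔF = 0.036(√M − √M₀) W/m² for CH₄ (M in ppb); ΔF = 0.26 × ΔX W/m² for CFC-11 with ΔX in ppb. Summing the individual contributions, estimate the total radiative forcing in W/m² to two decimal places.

CO₂: 5.35 × ln(670/386) = 5.35 × ln(1.73575) = 5.35 × 0.55144 = 2.9502 W/m².
CH₄: 0.036 × (√1802 − √704) = 0.036 × (42.4500 − 26.5330) = 0.036 × 15.9170 = 0.5730 W/m².
CFC-11: Δ = 172 − 1 = 171 ppt = 0.171 ppb; ΔF = 0.26 × 0.171 = 0.0445 W/m².
Total ΔF = 2.9502 + 0.5730 + 0.0445 = 3.5677 W/m².

ΔF = 3.57 W/m²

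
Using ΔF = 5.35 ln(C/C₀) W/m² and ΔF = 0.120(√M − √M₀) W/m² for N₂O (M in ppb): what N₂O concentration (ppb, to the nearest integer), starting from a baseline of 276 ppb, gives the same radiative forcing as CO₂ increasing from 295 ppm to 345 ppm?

CO₂ forcing: 5.35 × ln(345/295) = 5.35 × 0.156569 = 0.83764 W/m².
Set 0.120(√M − √276) = 0.83764: √M = 0.83764/0.120 + √276 = 6.9803 + 16.6132 = 23.5935.
M = (23.5935)² = 556.65 ppb.

M ≈ 557 ppb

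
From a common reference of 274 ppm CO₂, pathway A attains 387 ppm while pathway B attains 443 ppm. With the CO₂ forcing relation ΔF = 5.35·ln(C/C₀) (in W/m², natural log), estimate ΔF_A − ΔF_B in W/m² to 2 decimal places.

ΔF_A − ΔF_B = -0.72 W/m²

ΔF_A = 5.35 ln(387/274) = 5.35 × 0.34530 = 1.8474 W/m².
ΔF_B = 5.35 ln(443/274) = 5.35 × 0.48044 = 2.5704 W/m².
Difference: 1.8474 − 2.5704 = -0.7230 W/m².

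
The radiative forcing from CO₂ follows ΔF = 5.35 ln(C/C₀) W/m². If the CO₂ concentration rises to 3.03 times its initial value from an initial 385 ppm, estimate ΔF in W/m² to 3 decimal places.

ΔF = 5.931 W/m²

Because the forcing depends only on the ratio C/C₀, the initial concentration does not enter.
ΔF = 5.35 × ln(3.03) = 5.35 × 1.10856 = 5.9308 W/m².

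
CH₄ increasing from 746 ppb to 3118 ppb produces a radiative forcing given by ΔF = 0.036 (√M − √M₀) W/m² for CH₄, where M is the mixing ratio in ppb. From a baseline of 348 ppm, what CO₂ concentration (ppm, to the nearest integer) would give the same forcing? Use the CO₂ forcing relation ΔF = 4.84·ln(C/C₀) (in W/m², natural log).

CH₄ forcing: 0.036 × (√3118 − √746) = 0.036 × (55.8391 − 27.3130) = 0.036 × 28.5261 = 1.02694 W/m².
Set 4.84 ln(C/348) = 1.02694: ln(C/348) = 1.02694/4.84 = 0.21218, so C = 348 × e^0.21218 = 348 × 1.23637 = 430.26 ppm.

C ≈ 430 ppm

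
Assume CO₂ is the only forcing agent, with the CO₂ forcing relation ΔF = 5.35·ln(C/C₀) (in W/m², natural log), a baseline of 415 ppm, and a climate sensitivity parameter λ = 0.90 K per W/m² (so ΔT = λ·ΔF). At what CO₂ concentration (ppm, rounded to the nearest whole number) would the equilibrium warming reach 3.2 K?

C ≈ 807 ppm

Required forcing: ΔF = ΔT/λ = 3.2/0.90 = 3.5556 W/m².
Then ln(C/415) = ΔF/5.35 = 3.5556/5.35 = 0.66460.
So C = 415 × e^0.66460 = 415 × 1.94371 = 806.64 ppm.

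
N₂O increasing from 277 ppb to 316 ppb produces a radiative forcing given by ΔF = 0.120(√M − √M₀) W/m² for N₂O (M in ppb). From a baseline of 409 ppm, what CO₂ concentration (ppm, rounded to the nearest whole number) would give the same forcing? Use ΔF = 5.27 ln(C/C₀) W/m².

N₂O forcing: 0.120 × (√316 − √277) = 0.120 × (17.7764 − 16.6433) = 0.120 × 1.1331 = 0.13597 W/m².
Set 5.27 ln(C/409) = 0.13597: ln(C/409) = 0.13597/5.27 = 0.02580, so C = 409 × e^0.02580 = 409 × 1.02614 = 419.69 ppm.

C ≈ 420 ppm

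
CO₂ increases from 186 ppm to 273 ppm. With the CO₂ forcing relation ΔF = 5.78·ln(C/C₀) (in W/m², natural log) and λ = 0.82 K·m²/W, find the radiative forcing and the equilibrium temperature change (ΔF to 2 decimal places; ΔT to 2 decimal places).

CO₂: 5.78 × ln(273/186) = 5.78 × ln(1.46774) = 5.78 × 0.38372 = 2.2179 W/m².
ΔT = λ ΔF = 0.82 × 2.22 = 1.8204 K.

ΔF = 2.22 W/m²; ΔT = 1.82 K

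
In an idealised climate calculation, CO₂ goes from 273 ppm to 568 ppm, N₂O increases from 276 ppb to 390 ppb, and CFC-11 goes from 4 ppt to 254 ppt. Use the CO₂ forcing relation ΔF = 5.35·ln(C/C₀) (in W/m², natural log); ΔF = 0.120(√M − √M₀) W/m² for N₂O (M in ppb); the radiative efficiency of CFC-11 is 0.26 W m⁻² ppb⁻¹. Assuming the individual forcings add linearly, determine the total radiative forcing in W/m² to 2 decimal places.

CO₂: 5.35 × ln(568/273) = 5.35 × ln(2.08059) = 5.35 × 0.73265 = 3.9197 W/m².
N₂O: 0.120 × (√390 − √276) = 0.120 × (19.7484 − 16.6132) = 0.120 × 3.1352 = 0.3762 W/m².
CFC-11: Δ = 254 − 4 = 250 ppt = 0.250 ppb; ΔF = 0.26 × 0.250 = 0.0650 W/m².
Total ΔF = 3.9197 + 0.3762 + 0.0650 = 4.3609 W/m².

ΔF = 4.36 W/m²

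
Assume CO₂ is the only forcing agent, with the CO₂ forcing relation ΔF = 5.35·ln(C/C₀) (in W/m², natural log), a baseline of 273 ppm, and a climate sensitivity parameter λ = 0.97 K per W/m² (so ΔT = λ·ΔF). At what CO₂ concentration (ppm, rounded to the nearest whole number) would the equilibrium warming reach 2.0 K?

C ≈ 401 ppm

Required forcing: ΔF = ΔT/λ = 2.0/0.97 = 2.0619 W/m².
Then ln(C/273) = ΔF/5.35 = 2.0619/5.35 = 0.38540.
So C = 273 × e^0.38540 = 273 × 1.47020 = 401.36 ppm.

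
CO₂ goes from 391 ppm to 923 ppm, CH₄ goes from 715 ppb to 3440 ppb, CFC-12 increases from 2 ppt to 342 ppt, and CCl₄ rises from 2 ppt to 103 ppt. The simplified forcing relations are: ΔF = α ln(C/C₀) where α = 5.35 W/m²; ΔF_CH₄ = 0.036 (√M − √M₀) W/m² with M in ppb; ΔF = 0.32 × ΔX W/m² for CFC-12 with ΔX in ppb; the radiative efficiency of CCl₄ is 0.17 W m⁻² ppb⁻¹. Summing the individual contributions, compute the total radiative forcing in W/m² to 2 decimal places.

CO₂: 5.35 × ln(923/391) = 5.35 × ln(2.36061) = 5.35 × 0.85892 = 4.5952 W/m².
CH₄: 0.036 × (√3440 − √715) = 0.036 × (58.6515 − 26.7395) = 0.036 × 31.9120 = 1.1488 W/m².
CFC-12: Δ = 342 − 2 = 340 ppt = 0.340 ppb; ΔF = 0.32 × 0.340 = 0.1088 W/m².
CCl₄: Δ = 103 − 2 = 101 ppt = 0.101 ppb; ΔF = 0.17 × 0.101 = 0.0172 W/m².
Total ΔF = 4.5952 + 1.1488 + 0.1088 + 0.0172 = 5.8700 W/m².

ΔF = 5.87 W/m²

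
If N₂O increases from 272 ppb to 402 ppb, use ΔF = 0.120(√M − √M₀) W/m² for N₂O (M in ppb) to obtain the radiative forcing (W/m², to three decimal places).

ΔF = 0.427 W/m²

N₂O: 0.120 × (√402 − √272) = 0.120 × (20.0499 − 16.4924) = 0.120 × 3.5575 = 0.4269 W/m².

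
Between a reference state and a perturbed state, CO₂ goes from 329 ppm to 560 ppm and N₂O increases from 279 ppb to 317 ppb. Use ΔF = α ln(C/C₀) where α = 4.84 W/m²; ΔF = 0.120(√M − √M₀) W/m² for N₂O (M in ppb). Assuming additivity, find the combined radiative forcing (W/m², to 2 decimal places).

CO₂: 4.84 × ln(560/329) = 4.84 × ln(1.70213) = 4.84 × 0.53188 = 2.5743 W/m².
N₂O: 0.120 × (√317 − √279) = 0.120 × (17.8045 − 16.7033) = 0.120 × 1.1012 = 0.1321 W/m².
Total ΔF = 2.5743 + 0.1321 = 2.7064 W/m².

ΔF = 2.71 W/m²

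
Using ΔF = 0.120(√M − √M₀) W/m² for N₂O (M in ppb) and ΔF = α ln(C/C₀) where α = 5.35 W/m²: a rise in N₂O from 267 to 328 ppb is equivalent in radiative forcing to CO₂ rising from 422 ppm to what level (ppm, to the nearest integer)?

C ≈ 439 ppm

N₂O forcing: 0.120 × (√328 − √267) = 0.120 × (18.1108 − 16.3401) = 0.120 × 1.7707 = 0.21248 W/m².
Set 5.35 ln(C/422) = 0.21248: ln(C/422) = 0.21248/5.35 = 0.03972, so C = 422 × e^0.03972 = 422 × 1.04052 = 439.10 ppm.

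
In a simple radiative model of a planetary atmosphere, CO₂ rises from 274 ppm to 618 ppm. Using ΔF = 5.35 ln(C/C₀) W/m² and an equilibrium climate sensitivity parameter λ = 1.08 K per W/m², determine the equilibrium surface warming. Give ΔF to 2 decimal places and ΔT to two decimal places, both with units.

CO₂: 5.35 × ln(618/274) = 5.35 × ln(2.25547) = 5.35 × 0.81336 = 4.3515 W/m².
ΔT = λ ΔF = 1.08 × 4.35 = 4.6980 K.

ΔF = 4.35 W/m²; ΔT = 4.70 K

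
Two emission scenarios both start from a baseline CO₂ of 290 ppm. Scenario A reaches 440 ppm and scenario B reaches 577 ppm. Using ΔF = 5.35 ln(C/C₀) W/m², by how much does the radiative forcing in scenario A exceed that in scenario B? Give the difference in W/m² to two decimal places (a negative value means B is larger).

ΔF_A − ΔF_B = -1.45 W/m²

ΔF_A = 5.35 ln(440/290) = 5.35 × 0.41689 = 2.2304 W/m².
ΔF_B = 5.35 ln(577/290) = 5.35 × 0.68796 = 3.6806 W/m².
Difference: 2.2304 − 3.6806 = -1.4502 W/m².
(Equivalently, ΔF_A − ΔF_B = 5.35 ln(440/577) = 5.35 × -0.27107 = -1.4502 W/m².)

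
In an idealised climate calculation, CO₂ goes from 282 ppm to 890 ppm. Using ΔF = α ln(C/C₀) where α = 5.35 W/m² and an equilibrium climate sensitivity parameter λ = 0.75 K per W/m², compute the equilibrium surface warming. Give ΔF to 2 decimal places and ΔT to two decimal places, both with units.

CO₂: 5.35 × ln(890/282) = 5.35 × ln(3.15603) = 5.35 × 1.14931 = 6.1488 W/m².
ΔT = λ ΔF = 0.75 × 6.15 = 4.6125 K.

ΔF = 6.15 W/m²; ΔT = 4.61 K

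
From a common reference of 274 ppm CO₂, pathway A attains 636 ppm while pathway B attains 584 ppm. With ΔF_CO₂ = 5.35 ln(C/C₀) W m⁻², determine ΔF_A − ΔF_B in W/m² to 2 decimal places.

ΔF_A − ΔF_B = 0.46 W/m²

ΔF_A = 5.35 ln(636/274) = 5.35 × 0.84207 = 4.5051 W/m².
ΔF_B = 5.35 ln(584/274) = 5.35 × 0.75677 = 4.0487 W/m².
Difference: 4.5051 − 4.0487 = 0.4564 W/m².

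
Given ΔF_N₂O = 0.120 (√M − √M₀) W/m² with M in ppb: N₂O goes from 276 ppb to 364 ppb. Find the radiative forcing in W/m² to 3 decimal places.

N₂O: 0.120 × (√364 − √276) = 0.120 × (19.0788 − 16.6132) = 0.120 × 2.4656 = 0.2959 W/m².

ΔF = 0.296 W/m²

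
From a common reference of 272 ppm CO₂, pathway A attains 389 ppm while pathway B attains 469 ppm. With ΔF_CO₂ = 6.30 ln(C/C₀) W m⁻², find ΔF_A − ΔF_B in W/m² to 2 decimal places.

ΔF_A − ΔF_B = -1.18 W/m²

ΔF_A = 6.30 ln(389/272) = 6.30 × 0.35778 = 2.2540 W/m².
ΔF_B = 6.30 ln(469/272) = 6.30 × 0.54480 = 3.4322 W/m².
Difference: 2.2540 − 3.4322 = -1.1782 W/m².
(Equivalently, ΔF_A − ΔF_B = 6.30 ln(389/469) = 6.30 × -0.18702 = -1.1782 W/m².)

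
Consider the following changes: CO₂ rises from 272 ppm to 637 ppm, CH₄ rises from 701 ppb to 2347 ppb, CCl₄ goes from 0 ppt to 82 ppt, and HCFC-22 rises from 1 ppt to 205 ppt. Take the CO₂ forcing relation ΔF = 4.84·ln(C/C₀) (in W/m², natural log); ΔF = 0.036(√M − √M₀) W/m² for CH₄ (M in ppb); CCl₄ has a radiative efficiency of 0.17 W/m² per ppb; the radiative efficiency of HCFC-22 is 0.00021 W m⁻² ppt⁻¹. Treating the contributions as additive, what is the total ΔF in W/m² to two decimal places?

CO₂: 4.84 × ln(637/272) = 4.84 × ln(2.34191) = 4.84 × 0.85097 = 4.1187 W/m².
CH₄: 0.036 × (√2347 − √701) = 0.036 × (48.4458 − 26.4764) = 0.036 × 21.9694 = 0.7909 W/m².
CCl₄: Δ = 82 − 0 = 82 ppt = 0.082 ppb; ΔF = 0.17 × 0.082 = 0.0139 W/m².
HCFC-22: ΔF = 0.00021 × (205 − 1) = 0.00021 × 204 = 0.0428 W/m².
Total ΔF = 4.1187 + 0.7909 + 0.0139 + 0.0428 = 4.9663 W/m².

ΔF = 4.97 W/m²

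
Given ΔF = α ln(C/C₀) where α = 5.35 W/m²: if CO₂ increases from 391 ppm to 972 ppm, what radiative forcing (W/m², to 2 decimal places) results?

ΔF = 4.87 W/m²

CO₂: 5.35 × ln(972/391) = 5.35 × ln(2.48593) = 5.35 × 0.91065 = 4.8720 W/m².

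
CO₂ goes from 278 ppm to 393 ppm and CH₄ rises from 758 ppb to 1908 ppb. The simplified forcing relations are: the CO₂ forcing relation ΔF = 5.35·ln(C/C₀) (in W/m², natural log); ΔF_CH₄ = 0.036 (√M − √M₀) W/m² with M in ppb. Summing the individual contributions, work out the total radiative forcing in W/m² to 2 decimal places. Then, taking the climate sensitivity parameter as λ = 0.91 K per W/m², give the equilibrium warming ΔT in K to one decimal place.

ΔF = 2.43 W/m²; ΔT = 2.2 K

CO₂: 5.35 × ln(393/278) = 5.35 × ln(1.41367) = 5.35 × 0.34619 = 1.8521 W/m².
CH₄: 0.036 × (√1908 − √758) = 0.036 × (43.6807 − 27.5318) = 0.036 × 16.1489 = 0.5814 W/m².
Total ΔF = 1.8521 + 0.5814 = 2.4335 W/m².
ΔT = λ ΔF = 0.91 × 2.43 = 2.2113 K.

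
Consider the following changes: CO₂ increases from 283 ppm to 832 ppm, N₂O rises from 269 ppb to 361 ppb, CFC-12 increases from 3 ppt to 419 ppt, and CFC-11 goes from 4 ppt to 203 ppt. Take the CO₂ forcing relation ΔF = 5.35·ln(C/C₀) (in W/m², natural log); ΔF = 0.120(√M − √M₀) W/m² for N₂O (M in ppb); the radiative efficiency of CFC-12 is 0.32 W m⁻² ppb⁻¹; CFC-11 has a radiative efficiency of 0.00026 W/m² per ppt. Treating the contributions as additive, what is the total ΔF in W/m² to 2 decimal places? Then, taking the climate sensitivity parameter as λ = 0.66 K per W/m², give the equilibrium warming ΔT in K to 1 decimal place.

CO₂: 5.35 × ln(832/283) = 5.35 × ln(2.93993) = 5.35 × 1.07839 = 5.7694 W/m².
N₂O: 0.120 × (√361 − √269) = 0.120 × (19.0000 − 16.4012) = 0.120 × 2.5988 = 0.3119 W/m².
CFC-12: Δ = 419 − 3 = 416 ppt = 0.416 ppb; ΔF = 0.32 × 0.416 = 0.1331 W/m².
CFC-11: ΔF = 0.00026 × (203 − 4) = 0.00026 × 199 = 0.0517 W/m².
Total ΔF = 5.7694 + 0.3119 + 0.1331 + 0.0517 = 6.2661 W/m².
ΔT = λ ΔF = 0.66 × 6.27 = 4.1382 K.

ΔF = 6.27 W/m²; ΔT = 4.1 K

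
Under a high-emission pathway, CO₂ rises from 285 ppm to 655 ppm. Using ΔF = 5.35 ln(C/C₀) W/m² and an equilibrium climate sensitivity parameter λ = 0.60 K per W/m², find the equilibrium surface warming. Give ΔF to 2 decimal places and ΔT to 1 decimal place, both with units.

ΔF = 4.45 W/m²; ΔT = 2.7 K

CO₂: 5.35 × ln(655/285) = 5.35 × ln(2.29825) = 5.35 × 0.83215 = 4.4520 W/m².
ΔT = λ ΔF = 0.60 × 4.45 = 2.6700 K.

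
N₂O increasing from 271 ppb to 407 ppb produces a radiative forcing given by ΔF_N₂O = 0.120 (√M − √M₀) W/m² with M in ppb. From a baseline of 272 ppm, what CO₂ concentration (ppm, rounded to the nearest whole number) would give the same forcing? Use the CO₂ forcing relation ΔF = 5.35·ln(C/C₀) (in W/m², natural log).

C ≈ 296 ppm

N₂O forcing: 0.120 × (√407 − √271) = 0.120 × (20.1742 − 16.4621) = 0.120 × 3.7121 = 0.44545 W/m².
Set 5.35 ln(C/272) = 0.44545: ln(C/272) = 0.44545/5.35 = 0.08326, so C = 272 × e^0.08326 = 272 × 1.08682 = 295.62 ppm.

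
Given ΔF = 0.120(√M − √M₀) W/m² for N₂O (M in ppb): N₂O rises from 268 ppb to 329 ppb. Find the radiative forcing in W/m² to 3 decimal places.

ΔF = 0.212 W/m²

N₂O: 0.120 × (√329 − √268) = 0.120 × (18.1384 − 16.3707) = 0.120 × 1.7677 = 0.2121 W/m².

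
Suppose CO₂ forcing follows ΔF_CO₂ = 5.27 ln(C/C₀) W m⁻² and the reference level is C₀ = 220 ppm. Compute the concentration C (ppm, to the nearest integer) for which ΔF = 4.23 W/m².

Set 5.27 ln(C/220) = 4.23, so ln(C/220) = 4.23/5.27 = 0.80266.
Then C/220 = e^0.80266 = 2.23147, giving C = 220 × 2.23147 = 490.92 ppm.

C ≈ 491 ppm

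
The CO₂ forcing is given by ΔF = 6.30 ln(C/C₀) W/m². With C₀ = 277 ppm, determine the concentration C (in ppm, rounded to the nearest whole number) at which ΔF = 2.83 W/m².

C ≈ 434 ppm

Set 6.30 ln(C/277) = 2.83, so ln(C/277) = 2.83/6.30 = 0.44921.
Then C/277 = e^0.44921 = 1.56707, giving C = 277 × 1.56707 = 434.08 ppm.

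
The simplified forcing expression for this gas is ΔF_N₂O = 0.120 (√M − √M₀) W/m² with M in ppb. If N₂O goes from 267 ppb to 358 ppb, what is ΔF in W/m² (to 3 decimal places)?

N₂O: 0.120 × (√358 − √267) = 0.120 × (18.9209 − 16.3401) = 0.120 × 2.5808 = 0.3097 W/m².

ΔF = 0.310 W/m²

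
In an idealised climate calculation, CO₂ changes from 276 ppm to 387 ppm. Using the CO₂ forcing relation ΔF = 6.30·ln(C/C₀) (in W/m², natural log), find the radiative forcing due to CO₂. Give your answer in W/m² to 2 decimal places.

CO₂: 6.30 × ln(387/276) = 6.30 × ln(1.40217) = 6.30 × 0.33802 = 2.1295 W/m².

ΔF = 2.13 W/m²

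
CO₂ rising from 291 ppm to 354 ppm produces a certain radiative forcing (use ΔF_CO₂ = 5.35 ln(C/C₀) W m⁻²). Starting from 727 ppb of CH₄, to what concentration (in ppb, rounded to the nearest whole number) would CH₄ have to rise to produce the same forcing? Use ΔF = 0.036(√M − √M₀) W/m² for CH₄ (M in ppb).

CO₂ forcing: 5.35 × ln(354/291) = 5.35 × 0.195974 = 1.04846 W/m².
Set 0.036(√M − √727) = 1.04846: √M = 1.04846/0.036 + √727 = 29.1239 + 26.9629 = 56.0868.
M = (56.0868)² = 3145.73 ppb.

M ≈ 3146 ppb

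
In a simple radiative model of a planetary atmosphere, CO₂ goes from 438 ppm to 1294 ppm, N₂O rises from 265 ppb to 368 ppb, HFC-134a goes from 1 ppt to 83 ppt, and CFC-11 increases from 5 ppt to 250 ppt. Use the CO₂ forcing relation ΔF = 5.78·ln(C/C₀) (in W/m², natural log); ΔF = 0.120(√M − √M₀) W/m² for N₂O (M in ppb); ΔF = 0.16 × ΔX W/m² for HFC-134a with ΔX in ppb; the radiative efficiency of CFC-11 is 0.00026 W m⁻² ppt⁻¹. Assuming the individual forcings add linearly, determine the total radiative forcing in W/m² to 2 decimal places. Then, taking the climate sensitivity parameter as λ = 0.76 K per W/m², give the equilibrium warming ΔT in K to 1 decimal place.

CO₂: 5.78 × ln(1294/438) = 5.78 × ln(2.95434) = 5.78 × 1.08328 = 6.2614 W/m².
N₂O: 0.120 × (√368 − √265) = 0.120 × (19.1833 − 16.2788) = 0.120 × 2.9045 = 0.3485 W/m².
HFC-134a: Δ = 83 − 1 = 82 ppt = 0.082 ppb; ΔF = 0.16 × 0.082 = 0.0131 W/m².
CFC-11: ΔF = 0.00026 × (250 − 5) = 0.00026 × 245 = 0.0637 W/m².
Total ΔF = 6.2614 + 0.3485 + 0.0131 + 0.0637 = 6.6867 W/m².
ΔT = λ ΔF = 0.76 × 6.69 = 5.0844 K.

ΔF = 6.69 W/m²; ΔT = 5.1 K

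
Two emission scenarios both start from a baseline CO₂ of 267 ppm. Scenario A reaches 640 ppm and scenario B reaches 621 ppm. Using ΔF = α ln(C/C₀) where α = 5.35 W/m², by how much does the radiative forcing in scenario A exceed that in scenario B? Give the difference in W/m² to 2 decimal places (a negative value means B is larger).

ΔF_A = 5.35 ln(640/267) = 5.35 × 0.87422 = 4.6771 W/m².
ΔF_B = 5.35 ln(621/267) = 5.35 × 0.84408 = 4.5158 W/m².
Difference: 4.6771 − 4.5158 = 0.1613 W/m².

ΔF_A − ΔF_B = 0.16 W/m²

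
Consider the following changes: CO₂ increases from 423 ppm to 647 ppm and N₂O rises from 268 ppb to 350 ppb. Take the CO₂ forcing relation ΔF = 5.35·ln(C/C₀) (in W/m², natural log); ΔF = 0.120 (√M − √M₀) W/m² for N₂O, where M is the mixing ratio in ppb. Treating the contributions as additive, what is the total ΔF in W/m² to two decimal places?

CO₂: 5.35 × ln(647/423) = 5.35 × ln(1.52955) = 5.35 × 0.42497 = 2.2736 W/m².
N₂O: 0.120 × (√350 − √268) = 0.120 × (18.7083 − 16.3707) = 0.120 × 2.3376 = 0.2805 W/m².
Total ΔF = 2.2736 + 0.2805 = 2.5541 W/m².

ΔF = 2.55 W/m²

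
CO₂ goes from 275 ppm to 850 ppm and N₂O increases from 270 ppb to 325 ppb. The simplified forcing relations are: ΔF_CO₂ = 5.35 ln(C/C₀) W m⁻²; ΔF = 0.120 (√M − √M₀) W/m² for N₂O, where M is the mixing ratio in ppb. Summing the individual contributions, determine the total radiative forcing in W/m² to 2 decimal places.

CO₂: 5.35 × ln(850/275) = 5.35 × ln(3.09091) = 5.35 × 1.12847 = 6.0373 W/m².
N₂O: 0.120 × (√325 − √270) = 0.120 × (18.0278 − 16.4317) = 0.120 × 1.5961 = 0.1915 W/m².
Total ΔF = 6.0373 + 0.1915 = 6.2288 W/m².

ΔF = 6.23 W/m²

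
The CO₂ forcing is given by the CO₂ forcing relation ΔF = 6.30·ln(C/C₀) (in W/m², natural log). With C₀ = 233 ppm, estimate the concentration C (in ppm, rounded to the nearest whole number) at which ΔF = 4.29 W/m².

Set 6.30 ln(C/233) = 4.29, so ln(C/233) = 4.29/6.30 = 0.68095.
Then C/233 = e^0.68095 = 1.97575, giving C = 233 × 1.97575 = 460.35 ppm.

C ≈ 460 ppm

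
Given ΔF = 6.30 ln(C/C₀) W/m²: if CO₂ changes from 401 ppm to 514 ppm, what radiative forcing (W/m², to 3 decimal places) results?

ΔF = 1.564 W/m²

CO₂: 6.30 × ln(514/401) = 6.30 × ln(1.28180) = 6.30 × 0.24827 = 1.5641 W/m².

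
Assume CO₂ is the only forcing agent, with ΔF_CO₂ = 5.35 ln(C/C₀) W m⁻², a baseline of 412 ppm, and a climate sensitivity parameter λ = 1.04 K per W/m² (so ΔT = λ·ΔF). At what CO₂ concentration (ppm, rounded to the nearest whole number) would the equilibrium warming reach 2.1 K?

C ≈ 601 ppm

Required forcing: ΔF = ΔT/λ = 2.1/1.04 = 2.0192 W/m².
Then ln(C/412) = ΔF/5.35 = 2.0192/5.35 = 0.37742.
So C = 412 × e^0.37742 = 412 × 1.45852 = 600.91 ppm.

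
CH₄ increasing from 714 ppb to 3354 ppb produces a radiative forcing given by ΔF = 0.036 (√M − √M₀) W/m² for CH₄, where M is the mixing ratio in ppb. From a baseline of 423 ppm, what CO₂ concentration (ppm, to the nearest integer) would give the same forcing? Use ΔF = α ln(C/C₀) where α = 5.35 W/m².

CH₄ forcing: 0.036 × (√3354 − √714) = 0.036 × (57.9137 − 26.7208) = 0.036 × 31.1929 = 1.12294 W/m².
Set 5.35 ln(C/423) = 1.12294: ln(C/423) = 1.12294/5.35 = 0.20990, so C = 423 × e^0.20990 = 423 × 1.23355 = 521.79 ppm.

C ≈ 522 ppm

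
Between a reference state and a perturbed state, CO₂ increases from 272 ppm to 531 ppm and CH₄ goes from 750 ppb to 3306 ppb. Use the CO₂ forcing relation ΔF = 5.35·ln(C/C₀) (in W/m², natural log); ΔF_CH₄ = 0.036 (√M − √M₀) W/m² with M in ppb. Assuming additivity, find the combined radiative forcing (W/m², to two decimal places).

CO₂: 5.35 × ln(531/272) = 5.35 × ln(1.95221) = 5.35 × 0.66896 = 3.5789 W/m².
CH₄: 0.036 × (√3306 − √750) = 0.036 × (57.4978 − 27.3861) = 0.036 × 30.1117 = 1.0840 W/m².
Total ΔF = 3.5789 + 1.0840 = 4.6629 W/m².

ΔF = 4.66 W/m²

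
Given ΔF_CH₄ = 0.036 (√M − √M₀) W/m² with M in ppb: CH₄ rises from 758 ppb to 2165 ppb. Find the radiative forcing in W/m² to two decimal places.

CH₄: 0.036 × (√2165 − √758) = 0.036 × (46.5296 − 27.5318) = 0.036 × 18.9978 = 0.6839 W/m².

ΔF = 0.68 W/m²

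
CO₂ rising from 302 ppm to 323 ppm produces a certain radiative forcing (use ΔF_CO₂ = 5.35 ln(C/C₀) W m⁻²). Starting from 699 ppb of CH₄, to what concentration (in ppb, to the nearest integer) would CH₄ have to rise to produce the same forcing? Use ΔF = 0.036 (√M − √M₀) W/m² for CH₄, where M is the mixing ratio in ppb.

M ≈ 1327 ppb

CO₂ forcing: 5.35 × ln(323/302) = 5.35 × 0.067225 = 0.35965 W/m².
Set 0.036(√M − √699) = 0.35965: √M = 0.35965/0.036 + √699 = 9.9903 + 26.4386 = 36.4289.
M = (36.4289)² = 1327.06 ppb.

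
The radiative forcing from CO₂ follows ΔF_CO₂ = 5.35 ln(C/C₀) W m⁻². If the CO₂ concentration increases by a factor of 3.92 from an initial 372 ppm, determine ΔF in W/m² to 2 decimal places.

ΔF = 5.35 × ln(3.92) = 5.35 × 1.36609 = 7.3086 W/m².

ΔF = 7.31 W/m²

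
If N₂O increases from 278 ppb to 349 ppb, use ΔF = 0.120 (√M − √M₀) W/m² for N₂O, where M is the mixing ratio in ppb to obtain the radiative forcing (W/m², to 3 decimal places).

N₂O: 0.120 × (√349 − √278) = 0.120 × (18.6815 − 16.6733) = 0.120 × 2.0082 = 0.2410 W/m².

ΔF = 0.241 W/m²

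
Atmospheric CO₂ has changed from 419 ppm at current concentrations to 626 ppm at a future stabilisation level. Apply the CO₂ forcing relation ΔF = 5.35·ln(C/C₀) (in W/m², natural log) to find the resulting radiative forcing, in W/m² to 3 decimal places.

ΔF = 2.148 W/m²

CO₂: 5.35 × ln(626/419) = 5.35 × ln(1.49403) = 5.35 × 0.40148 = 2.1479 W/m².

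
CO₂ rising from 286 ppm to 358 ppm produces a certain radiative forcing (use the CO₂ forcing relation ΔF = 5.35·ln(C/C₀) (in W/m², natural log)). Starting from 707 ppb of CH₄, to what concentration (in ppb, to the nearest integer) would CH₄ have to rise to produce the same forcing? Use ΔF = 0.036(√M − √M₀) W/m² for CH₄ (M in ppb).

M ≈ 3595 ppb

CO₂ forcing: 5.35 × ln(358/286) = 5.35 × 0.224541 = 1.20129 W/m².
Set 0.036(√M − √707) = 1.20129: √M = 1.20129/0.036 + √707 = 33.3692 + 26.5895 = 59.9587.
M = (59.9587)² = 3595.05 ppb.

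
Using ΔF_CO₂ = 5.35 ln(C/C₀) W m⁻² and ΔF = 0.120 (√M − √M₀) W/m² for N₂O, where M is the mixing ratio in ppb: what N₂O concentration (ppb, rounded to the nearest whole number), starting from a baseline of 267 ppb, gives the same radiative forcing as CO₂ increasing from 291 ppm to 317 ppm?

CO₂ forcing: 5.35 × ln(317/291) = 5.35 × 0.085579 = 0.45785 W/m².
Set 0.120(√M − √267) = 0.45785: √M = 0.45785/0.120 + √267 = 3.8154 + 16.3401 = 20.1555.
M = (20.1555)² = 406.24 ppb.

M ≈ 406 ppb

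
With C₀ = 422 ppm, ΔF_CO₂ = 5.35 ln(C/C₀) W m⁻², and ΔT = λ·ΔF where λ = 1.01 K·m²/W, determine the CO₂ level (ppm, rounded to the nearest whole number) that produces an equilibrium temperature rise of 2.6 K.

Required forcing: ΔF = ΔT/λ = 2.6/1.01 = 2.5743 W/m².
Then ln(C/422) = ΔF/5.35 = 2.5743/5.35 = 0.48118.
So C = 422 × e^0.48118 = 422 × 1.61798 = 682.79 ppm.

C ≈ 683 ppm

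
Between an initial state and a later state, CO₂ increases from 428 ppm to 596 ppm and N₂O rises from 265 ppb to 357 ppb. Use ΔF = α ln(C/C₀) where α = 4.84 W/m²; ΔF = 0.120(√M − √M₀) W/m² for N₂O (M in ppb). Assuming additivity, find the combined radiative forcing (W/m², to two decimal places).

CO₂: 4.84 × ln(596/428) = 4.84 × ln(1.39252) = 4.84 × 0.33112 = 1.6026 W/m².
N₂O: 0.120 × (√357 − √265) = 0.120 × (18.8944 − 16.2788) = 0.120 × 2.6156 = 0.3139 W/m².
Total ΔF = 1.6026 + 0.3139 = 1.9165 W/m².

ΔF = 1.92 W/m²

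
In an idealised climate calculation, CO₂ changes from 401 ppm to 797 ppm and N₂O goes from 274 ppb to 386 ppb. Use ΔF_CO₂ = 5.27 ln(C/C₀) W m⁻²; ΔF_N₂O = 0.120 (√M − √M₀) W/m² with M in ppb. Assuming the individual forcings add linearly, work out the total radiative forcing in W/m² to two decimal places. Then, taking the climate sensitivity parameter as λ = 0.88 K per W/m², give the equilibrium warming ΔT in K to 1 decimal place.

ΔF = 3.99 W/m²; ΔT = 3.5 K

CO₂: 5.27 × ln(797/401) = 5.27 × ln(1.98753) = 5.27 × 0.68689 = 3.6199 W/m².
N₂O: 0.120 × (√386 − √274) = 0.120 × (19.6469 − 16.5529) = 0.120 × 3.0940 = 0.3713 W/m².
Total ΔF = 3.6199 + 0.3713 = 3.9912 W/m².
ΔT = λ ΔF = 0.88 × 3.99 = 3.5112 K.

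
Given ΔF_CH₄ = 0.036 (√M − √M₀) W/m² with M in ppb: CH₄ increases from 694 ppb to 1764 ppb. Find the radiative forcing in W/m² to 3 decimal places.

ΔF = 0.564 W/m²

CH₄: 0.036 × (√1764 − √694) = 0.036 × (42.0000 − 26.3439) = 0.036 × 15.6561 = 0.5636 W/m².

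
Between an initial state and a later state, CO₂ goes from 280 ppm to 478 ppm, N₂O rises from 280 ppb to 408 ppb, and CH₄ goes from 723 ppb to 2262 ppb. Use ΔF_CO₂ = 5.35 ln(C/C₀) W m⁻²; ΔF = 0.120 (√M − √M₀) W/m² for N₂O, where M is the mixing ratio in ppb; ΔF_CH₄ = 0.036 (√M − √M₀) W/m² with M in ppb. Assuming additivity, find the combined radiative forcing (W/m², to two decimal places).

ΔF = 4.02 W/m²

CO₂: 5.35 × ln(478/280) = 5.35 × ln(1.70714) = 5.35 × 0.53482 = 2.8613 W/m².
N₂O: 0.120 × (√408 − √280) = 0.120 × (20.1990 − 16.7332) = 0.120 × 3.4658 = 0.4159 W/m².
CH₄: 0.036 × (√2262 − √723) = 0.036 × (47.5605 − 26.8887) = 0.036 × 20.6718 = 0.7442 W/m².
Total ΔF = 2.8613 + 0.4159 + 0.7442 = 4.0214 W/m².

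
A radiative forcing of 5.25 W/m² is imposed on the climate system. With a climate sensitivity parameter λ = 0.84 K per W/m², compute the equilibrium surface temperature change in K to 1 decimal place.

ΔT = λ ΔF = 0.84 × 5.25 = 4.4100 K.

ΔT = 4.4 K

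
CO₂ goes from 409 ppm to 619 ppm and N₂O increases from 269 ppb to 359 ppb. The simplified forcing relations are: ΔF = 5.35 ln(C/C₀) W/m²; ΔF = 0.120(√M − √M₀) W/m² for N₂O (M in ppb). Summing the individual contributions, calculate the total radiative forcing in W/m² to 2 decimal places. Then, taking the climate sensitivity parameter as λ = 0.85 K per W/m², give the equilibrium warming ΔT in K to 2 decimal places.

CO₂: 5.35 × ln(619/409) = 5.35 × ln(1.51345) = 5.35 × 0.41439 = 2.2170 W/m².
N₂O: 0.120 × (√359 − √269) = 0.120 × (18.9473 − 16.4012) = 0.120 × 2.5461 = 0.3055 W/m².
Total ΔF = 2.2170 + 0.3055 = 2.5225 W/m².
ΔT = λ ΔF = 0.85 × 2.52 = 2.1420 K.

ΔF = 2.52 W/m²; ΔT = 2.14 K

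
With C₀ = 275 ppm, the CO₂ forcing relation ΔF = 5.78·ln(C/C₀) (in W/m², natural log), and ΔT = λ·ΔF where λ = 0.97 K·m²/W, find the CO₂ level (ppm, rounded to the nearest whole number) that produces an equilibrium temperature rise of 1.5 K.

C ≈ 359 ppm

Required forcing: ΔF = ΔT/λ = 1.5/0.97 = 1.5464 W/m².
Then ln(C/275) = ΔF/5.78 = 1.5464/5.78 = 0.26754.
So C = 275 × e^0.26754 = 275 × 1.30675 = 359.36 ppm.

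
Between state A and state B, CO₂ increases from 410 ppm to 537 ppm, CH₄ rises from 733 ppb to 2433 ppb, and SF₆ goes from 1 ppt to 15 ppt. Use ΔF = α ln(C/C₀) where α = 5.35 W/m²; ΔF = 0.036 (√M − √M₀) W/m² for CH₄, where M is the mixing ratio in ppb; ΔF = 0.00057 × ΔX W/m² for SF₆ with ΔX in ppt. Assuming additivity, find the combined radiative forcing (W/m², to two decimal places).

ΔF = 2.25 W/m²

CO₂: 5.35 × ln(537/410) = 5.35 × ln(1.30976) = 5.35 × 0.26984 = 1.4436 W/m².
CH₄: 0.036 × (√2433 − √733) = 0.036 × (49.3254 − 27.0740) = 0.036 × 22.2514 = 0.8011 W/m².
SF₆: ΔF = 0.00057 × (15 − 1) = 0.00057 × 14 = 0.0080 W/m².
Total ΔF = 1.4436 + 0.8011 + 0.0080 = 2.2527 W/m².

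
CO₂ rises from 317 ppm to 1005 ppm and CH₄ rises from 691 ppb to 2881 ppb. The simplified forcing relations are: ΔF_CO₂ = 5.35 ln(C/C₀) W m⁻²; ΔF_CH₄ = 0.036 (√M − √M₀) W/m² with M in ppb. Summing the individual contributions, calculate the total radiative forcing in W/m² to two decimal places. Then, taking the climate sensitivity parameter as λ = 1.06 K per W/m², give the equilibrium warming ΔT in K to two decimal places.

CO₂: 5.35 × ln(1005/317) = 5.35 × ln(3.17035) = 5.35 × 1.15384 = 6.1730 W/m².
CH₄: 0.036 × (√2881 − √691) = 0.036 × (53.6749 − 26.2869) = 0.036 × 27.3880 = 0.9860 W/m².
Total ΔF = 6.1730 + 0.9860 = 7.1590 W/m².
ΔT = λ ΔF = 1.06 × 7.16 = 7.5896 K.

ΔF = 7.16 W/m²; ΔT = 7.59 K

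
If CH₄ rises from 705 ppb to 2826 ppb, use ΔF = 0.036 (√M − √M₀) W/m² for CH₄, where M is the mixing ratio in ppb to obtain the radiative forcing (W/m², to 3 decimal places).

ΔF = 0.958 W/m²

CH₄: 0.036 × (√2826 − √705) = 0.036 × (53.1601 − 26.5518) = 0.036 × 26.6083 = 0.9579 W/m².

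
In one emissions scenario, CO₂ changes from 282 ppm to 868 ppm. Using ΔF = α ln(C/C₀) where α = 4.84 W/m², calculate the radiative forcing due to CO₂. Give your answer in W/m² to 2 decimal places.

ΔF = 5.44 W/m²

CO₂ absorption bands are partially saturated, so forcing scales with the logarithm of the concentration ratio.
CO₂: 4.84 × ln(868/282) = 4.84 × ln(3.07801) = 4.84 × 1.12428 = 5.4415 W/m².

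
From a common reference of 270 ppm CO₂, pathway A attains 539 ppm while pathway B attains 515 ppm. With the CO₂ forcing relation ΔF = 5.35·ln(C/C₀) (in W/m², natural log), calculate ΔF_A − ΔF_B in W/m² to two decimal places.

ΔF_A − ΔF_B = 0.24 W/m²

ΔF_A = 5.35 ln(539/270) = 5.35 × 0.69129 = 3.6984 W/m².
ΔF_B = 5.35 ln(515/270) = 5.35 × 0.64574 = 3.4547 W/m².
Difference: 3.6984 − 3.4547 = 0.2437 W/m².
(Equivalently, ΔF_A − ΔF_B = 5.35 ln(539/515) = 5.35 × 0.04555 = 0.2437 W/m².)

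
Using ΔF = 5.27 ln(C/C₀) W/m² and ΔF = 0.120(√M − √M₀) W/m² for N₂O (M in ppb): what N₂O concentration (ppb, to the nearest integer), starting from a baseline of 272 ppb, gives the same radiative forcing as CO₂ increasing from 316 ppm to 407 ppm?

M ≈ 762 ppb

CO₂ forcing: 5.27 × ln(407/316) = 5.27 × 0.253071 = 1.33368 W/m².
Set 0.120(√M − √272) = 1.33368: √M = 1.33368/0.120 + √272 = 11.1140 + 16.4924 = 27.6064.
M = (27.6064)² = 762.11 ppb.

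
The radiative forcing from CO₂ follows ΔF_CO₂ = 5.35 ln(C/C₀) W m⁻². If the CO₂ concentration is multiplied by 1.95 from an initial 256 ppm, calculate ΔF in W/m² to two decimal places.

ΔF = 5.35 × ln(1.95) = 5.35 × 0.66783 = 3.5729 W/m².

ΔF = 3.57 W/m²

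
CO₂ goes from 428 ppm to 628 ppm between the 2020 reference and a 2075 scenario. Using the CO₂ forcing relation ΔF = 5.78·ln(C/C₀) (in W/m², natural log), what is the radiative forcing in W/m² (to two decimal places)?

ΔF = 2.22 W/m²

CO₂ absorption bands are partially saturated, so forcing scales with the logarithm of the concentration ratio.
CO₂: 5.78 × ln(628/428) = 5.78 × ln(1.46729) = 5.78 × 0.38342 = 2.2162 W/m².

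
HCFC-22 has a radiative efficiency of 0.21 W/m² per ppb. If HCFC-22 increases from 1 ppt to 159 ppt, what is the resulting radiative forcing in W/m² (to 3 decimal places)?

ΔF = 0.033 W/m²

HCFC-22: Δ = 159 − 1 = 158 ppt = 0.158 ppb; ΔF = 0.21 × 0.158 = 0.0332 W/m².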